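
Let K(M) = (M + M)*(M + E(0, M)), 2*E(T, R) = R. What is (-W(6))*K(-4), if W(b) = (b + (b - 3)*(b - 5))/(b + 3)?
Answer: -48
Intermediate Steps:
E(T, R) = R/2
W(b) = (b + (-5 + b)*(-3 + b))/(3 + b) (W(b) = (b + (-3 + b)*(-5 + b))/(3 + b) = (b + (-5 + b)*(-3 + b))/(3 + b))
K(M) = 3*M² (K(M) = (M + M)*(M + M/2) = (2*M)*(3*M/2) = 3*M²)
(-W(6))*K(-4) = (-(15 + 6² - 7*6)/(3 + 6))*(3*(-4)²) = (-(15 + 36 - 42)/9)*(3*16) = -9/9*48 = -1*1*48 = -1*48 = -48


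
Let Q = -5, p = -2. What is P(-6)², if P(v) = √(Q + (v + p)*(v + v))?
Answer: 91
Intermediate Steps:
P(v) = √(-5 + 2*v*(-2 + v)) (P(v) = √(-5 + (v - 2)*(v + v)) = √(-5 + (-2 + v)*(2*v)) = √(-5 + 2*v*(-2 + v)))
P(-6)² = (√(-5 - 4*(-6) + 2*(-6)²))² = (√(-5 + 24 + 2*36))² = (√(-5 + 24 + 72))² = (√91)² = 91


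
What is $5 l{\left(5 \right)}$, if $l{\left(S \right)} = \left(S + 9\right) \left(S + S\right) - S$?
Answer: $675$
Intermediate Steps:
$l{\left(S \right)} = - S + 2 S \left(9 + S\right)$ ($l{\left(S \right)} = \left(9 + S\right) 2 S - S = 2 S \left(9 + S\right) - S = - S + 2 S \left(9 + S\right)$)
$5 l{\left(5 \right)} = 5 \cdot 5 \left(17 + 2 \cdot 5\right) = 5 \cdot 5 \left(17 + 10\right) = 5 \cdot 5 \cdot 27 = 5 \cdot 135 = 675$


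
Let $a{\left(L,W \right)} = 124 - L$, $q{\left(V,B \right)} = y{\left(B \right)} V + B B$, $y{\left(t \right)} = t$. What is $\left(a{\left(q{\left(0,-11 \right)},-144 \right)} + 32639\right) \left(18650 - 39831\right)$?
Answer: $-691390202$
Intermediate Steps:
$q{\left(V,B \right)} = B^{2} + B V$ ($q{\left(V,B \right)} = B V + B B = B V + B^{2} = B^{2} + B V$)
$\left(a{\left(q{\left(0,-11 \right)},-144 \right)} + 32639\right) \left(18650 - 39831\right) = \left(\left(124 - - 11 \left(-11 + 0\right)\right) + 32639\right) \left(18650 - 39831\right) = \left(\left(124 - \left(-11\right) \left(-11\right)\right) + 32639\right) \left(-21181\right) = \left(\left(124 - 121\right) + 32639\right) \left(-21181\right) = \left(3 + 32639\right) \left(-21181\right) = 32642 \left(-21181\right) = -691390202$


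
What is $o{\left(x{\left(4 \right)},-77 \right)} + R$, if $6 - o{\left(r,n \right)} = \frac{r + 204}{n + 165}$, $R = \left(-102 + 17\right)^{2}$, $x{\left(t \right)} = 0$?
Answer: $\frac{159031}{22} \approx 7228.7$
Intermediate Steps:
$R = 7225$ ($R = \left(-85\right)^{2} = 7225$)
$o{\left(r,n \right)} = 6 - \frac{204 + r}{165 + n}$ ($o{\left(r,n \right)} = 6 - \frac{r + 204}{n + 165} = 6 - \frac{204 + r}{165 + n}$)
$o{\left(x{\left(4 \right)},-77 \right)} + R = \frac{786 - 0 + 6 \left(-77\right)}{165 - 77} + 7225 = \frac{786 + 0 - 462}{88} + 7225 = \frac{1}{88} \cdot 324 + 7225 = \frac{81}{22} + 7225 = \frac{159031}{22}$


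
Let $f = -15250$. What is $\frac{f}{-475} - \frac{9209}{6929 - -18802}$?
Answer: $\frac{15520939}{488889} \approx 31.747$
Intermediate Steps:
$\frac{f}{-475} - \frac{9209}{6929 - -18802} = - \frac{15250}{-475} - \frac{9209}{6929 - -18802} = \left(-15250\right) \left(- \frac{1}{475}\right) - \frac{9209}{6929 + 18802} = \frac{610}{19} - \frac{9209}{25731} = \frac{15520939}{488889}$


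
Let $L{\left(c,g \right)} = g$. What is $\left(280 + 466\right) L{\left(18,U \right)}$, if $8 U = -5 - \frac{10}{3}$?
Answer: $- \frac{9325}{12} \approx -777.08$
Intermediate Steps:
$U = - \frac{25}{24}$ ($U = \frac{-5 - \frac{10}{3}}{8} = \frac{1}{8} \left(- \frac{25}{3}\right) = - \frac{25}{24} \approx -1.0417$)
$\left(280 + 466\right) L{\left(18,U \right)} = \left(280 + 466\right) \left(- \frac{25}{24}\right) = 746 \left(- \frac{25}{24}\right) = - \frac{9325}{12}$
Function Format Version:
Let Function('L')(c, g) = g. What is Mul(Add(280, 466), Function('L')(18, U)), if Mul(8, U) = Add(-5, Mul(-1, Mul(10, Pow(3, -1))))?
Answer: Rational(-9325, 12) ≈ -777.08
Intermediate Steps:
U = Rational(-25, 24) (U = Mul(Rational(1, 8), Add(-5, Mul(-1, Mul(10, Pow(3, -1))))) = Mul(Rational(1, 8), Add(-5, Mul(-1, Mul(10, Rational(1, 3))))) = Mul(Rational(1, 8), Add(-5, Mul(-1, Rational(10, 3)))) = Mul(Rational(1, 8), Add(-5, Rational(-10, 3))) = Mul(Rational(1, 8), Rational(-25, 3)) = Rational(-25, 24) ≈ -1.0417)
Mul(Add(280, 466), Function('L')(18, U)) = Mul(Add(280, 466), Rational(-25, 24)) = Mul(746, Rational(-25, 24)) = Rational(-9325, 12)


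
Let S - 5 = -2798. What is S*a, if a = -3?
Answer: 8379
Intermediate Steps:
S = -2793 (S = 5 - 2798 = -2793)
S*a = -2793*(-3) = 8379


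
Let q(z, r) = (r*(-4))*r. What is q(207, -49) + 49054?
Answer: 39450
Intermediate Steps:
q(z, r) = -4*r² (q(z, r) = (-4*r)*r = -4*r²)
q(207, -49) + 49054 = -4*(-49)² + 49054 = -4*2401 + 49054 = -9604 + 49054 = 39450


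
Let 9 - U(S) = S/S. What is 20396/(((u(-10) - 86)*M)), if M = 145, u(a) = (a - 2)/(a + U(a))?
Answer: -5099/2900 ≈ -1.7583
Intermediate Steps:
U(S) = 8 (U(S) = 9 - S/S = 9 - 1*1 = 9 - 1 = 8)
u(a) = (-2 + a)/(8 + a) (u(a) = (a - 2)/(a + 8) = (-2 + a)/(8 + a))
20396/(((u(-10) - 86)*M)) = 20396/((((-2 - 10)/(8 - 10) - 86)*145)) = 20396/(((-12/(-2) - 86)*145)) = 20396/(((-½*(-12) - 86)*145)) = 20396/(((6 - 86)*145)) = 20396/((-80*145)) = 20396/(-11600) = 20396*(-1/11600) = -5099/2900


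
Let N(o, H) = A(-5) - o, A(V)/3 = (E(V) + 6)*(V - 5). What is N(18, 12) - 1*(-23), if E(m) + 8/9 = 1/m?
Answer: -427/3 ≈ -142.33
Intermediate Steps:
E(m) = -8/9 + 1/m
A(V) = 3*(-5 + V)*(46/9 + 1/V) (A(V) = 3*(((-8/9 + 1/V) + 6)*(V - 5)) = 3*((46/9 + 1/V)*(-5 + V)) = 3*((-5 + V)*(46/9 + 1/V)) = 3*(-5 + V)*(46/9 + 1/V))
N(o, H) = -442/3 - o (N(o, H) = (-221/3 - 15/(-5) + (46/3)*(-5)) - o = (-221/3 - 15*(-⅕) - 230/3) - o = (-221/3 + 3 - 230/3) - o = -442/3 - o)
N(18, 12) - 1*(-23) = (-442/3 - 1*18) - 1*(-23) = (-442/3 - 18) + 23 = -496/3 + 23 = -427/3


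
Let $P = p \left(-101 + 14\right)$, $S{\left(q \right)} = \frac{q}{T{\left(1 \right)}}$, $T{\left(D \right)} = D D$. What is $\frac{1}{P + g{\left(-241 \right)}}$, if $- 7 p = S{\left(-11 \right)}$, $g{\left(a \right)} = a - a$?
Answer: $- \frac{7}{957} \approx -0.0073145$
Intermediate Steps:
$T{\left(D \right)} = D^{2}$
$S{\left(q \right)} = q$ ($S{\left(q \right)} = \frac{q}{1^{2}} = \frac{q}{1} = q 1 = q$)
$g{\left(a \right)} = 0$
$p = \frac{11}{7}$ ($p = \left(- \frac{1}{7}\right) \left(-11\right) = \frac{11}{7} \approx 1.5714$)
$P = - \frac{957}{7}$ ($P = \frac{11 \left(-101 + 14\right)}{7} = \frac{11}{7} \left(-87\right) = - \frac{957}{7} \approx -136.71$)
$\frac{1}{P + g{\left(-241 \right)}} = \frac{1}{- \frac{957}{7} + 0} = \frac{1}{- \frac{957}{7}} = - \frac{7}{957}$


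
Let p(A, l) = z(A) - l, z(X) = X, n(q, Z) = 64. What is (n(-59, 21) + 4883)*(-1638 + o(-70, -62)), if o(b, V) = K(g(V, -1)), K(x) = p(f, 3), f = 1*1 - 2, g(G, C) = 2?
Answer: -8122974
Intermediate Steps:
f = -1 (f = 1 - 2 = -1)
p(A, l) = A - l
K(x) = -4 (K(x) = -1 - 1*3 = -1 - 3 = -4)
o(b, V) = -4
(n(-59, 21) + 4883)*(-1638 + o(-70, -62)) = (64 + 4883)*(-1638 - 4) = 4947*(-1642) = -8122974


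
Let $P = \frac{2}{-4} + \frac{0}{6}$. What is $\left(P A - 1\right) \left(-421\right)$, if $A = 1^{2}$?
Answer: $\frac{1263}{2} \approx 631.5$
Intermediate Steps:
$P = - \frac{1}{2}$ ($P = 2 \left(- \frac{1}{4}\right) + 0 \cdot \frac{1}{6} = - \frac{1}{2} + 0 = - \frac{1}{2} \approx -0.5$)
$A = 1$
$\left(P A - 1\right) \left(-421\right) = \left(\left(- \frac{1}{2}\right) 1 - 1\right) \left(-421\right) = \left(- \frac{1}{2} - 1\right) \left(-421\right) = \left(- \frac{3}{2}\right) \left(-421\right) = \frac{1263}{2}$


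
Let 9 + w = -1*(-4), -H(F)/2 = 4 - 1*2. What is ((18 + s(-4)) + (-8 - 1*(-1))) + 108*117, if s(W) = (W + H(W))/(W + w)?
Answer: 113831/9 ≈ 12648.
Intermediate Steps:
H(F) = -4 (H(F) = -2*(4 - 1*2) = -2*(4 - 2) = -2*2 = -4)
w = -5 (w = -9 - 1*(-4) = -9 + 4 = -5)
s(W) = (-4 + W)/(-5 + W) (s(W) = (W - 4)/(W - 5) = (-4 + W)/(-5 + W))
((18 + s(-4)) + (-8 - 1*(-1))) + 108*117 = ((18 + (-4 - 4)/(-5 - 4)) + (-8 - 1*(-1))) + 108*117 = ((18 - 8/(-9)) + (-8 + 1)) + 12636 = ((18 - ⅑*(-8)) - 7) + 12636 = ((18 + 8/9) - 7) + 12636 = (170/9 - 7) + 12636 = 107/9 + 12636 = 113831/9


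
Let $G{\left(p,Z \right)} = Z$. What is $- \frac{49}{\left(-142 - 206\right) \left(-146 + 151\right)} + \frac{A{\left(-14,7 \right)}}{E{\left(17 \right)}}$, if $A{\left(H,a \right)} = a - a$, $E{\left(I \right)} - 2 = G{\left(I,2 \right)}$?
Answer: $\frac{49}{1740} \approx 0.028161$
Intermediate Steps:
$E{\left(I \right)} = 4$ ($E{\left(I \right)} = 2 + 2 = 4$)
$A{\left(H,a \right)} = 0$
$- \frac{49}{\left(-142 - 206\right) \left(-146 + 151\right)} + \frac{A{\left(-14,7 \right)}}{E{\left(17 \right)}} = - \frac{49}{\left(-142 - 206\right) \left(-146 + 151\right)} + \frac{0}{4} = - \frac{49}{\left(-348\right) 5} + 0 \cdot \frac{1}{4} = - \frac{49}{-1740} + 0 = \left(-49\right) \left(- \frac{1}{1740}\right) + 0 = \frac{49}{1740} + 0 = \frac{49}{1740}$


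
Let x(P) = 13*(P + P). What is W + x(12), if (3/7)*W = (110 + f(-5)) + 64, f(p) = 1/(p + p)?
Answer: 21533/30 ≈ 717.77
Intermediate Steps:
f(p) = 1/(2*p)
x(P) = 26*P (x(P) = 13*(2*P) = 26*P)
W = 12173/30 (W = 7*((110 + (½)/(-5)) + 64)/3 = 7*((110 + (½)*(-⅕)) + 64)/3 = 7*((110 - ⅒) + 64)/3 = 7*(1099/10 + 64)/3 = (7/3)*(1739/10) = 12173/30 ≈ 405.77)
W + x(12) = 12173/30 + 26*12 = 12173/30 + 312 = 21533/30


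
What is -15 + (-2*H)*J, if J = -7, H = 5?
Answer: 55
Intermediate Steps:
-15 + (-2*H)*J = -15 - 2*5*(-7) = -15 - 10*(-7) = -15 + 70 = 55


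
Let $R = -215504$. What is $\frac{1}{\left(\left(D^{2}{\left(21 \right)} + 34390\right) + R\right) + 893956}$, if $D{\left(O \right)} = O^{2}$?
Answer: $\frac{1}{907323} \approx 1.1021 \cdot 10^{-6}$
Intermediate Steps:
$\frac{1}{\left(\left(D^{2}{\left(21 \right)} + 34390\right) + R\right) + 893956} = \frac{1}{\left(\left(\left(21^{2}\right)^{2} + 34390\right) - 215504\right) + 893956} = \frac{1}{\left(\left(441^{2} + 34390\right) - 215504\right) + 893956} = \frac{1}{\left(\left(194481 + 34390\right) - 215504\right) + 893956} = \frac{1}{\left(228871 - 215504\right) + 893956} = \frac{1}{13367 + 893956} = \frac{1}{907323}$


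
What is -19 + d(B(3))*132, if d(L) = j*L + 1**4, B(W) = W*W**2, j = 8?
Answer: 28625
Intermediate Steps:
B(W) = W**3
d(L) = 1 + 8*L (d(L) = 8*L + 1**4 = 8*L + 1 = 1 + 8*L)
-19 + d(B(3))*132 = -19 + (1 + 8*3**3)*132 = -19 + (1 + 8*27)*132 = -19 + (1 + 216)*132 = -19 + 217*132 = -19 + 28644 = 28625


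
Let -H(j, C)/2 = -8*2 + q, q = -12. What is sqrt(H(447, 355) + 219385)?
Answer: sqrt(219441) ≈ 468.45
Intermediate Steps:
H(j, C) = 56 (H(j, C) = -2*(-8*2 - 12) = -2*(-16 - 12) = -2*(-28) = 56)
sqrt(H(447, 355) + 219385) = sqrt(56 + 219385) = sqrt(219441)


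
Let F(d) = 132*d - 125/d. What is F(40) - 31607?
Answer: -210641/8 ≈ -26330.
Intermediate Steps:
F(d) = -125/d + 132*d
F(40) - 31607 = (-125/40 + 132*40) - 31607 = (-125*1/40 + 5280) - 31607 = (-25/8 + 5280) - 31607 = 42215/8 - 31607 = -210641/8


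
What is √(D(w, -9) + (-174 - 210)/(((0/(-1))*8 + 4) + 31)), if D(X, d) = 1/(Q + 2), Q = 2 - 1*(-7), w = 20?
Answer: I*√1612765/385 ≈ 3.2986*I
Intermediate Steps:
Q = 9 (Q = 2 + 7 = 9)
D(X, d) = 1/11 (D(X, d) = 1/(9 + 2) = 1/11)
√(D(w, -9) + (-174 - 210)/(((0/(-1))*8 + 4) + 31)) = √(1/11 + (-174 - 210)/(((0/(-1))*8 + 4) + 31)) = √(1/11 - 384/(((0*(-1))*8 + 4) + 31)) = √(1/11 - 384/((0*8 + 4) + 31)) = √(1/11 - 384/((0 + 4) + 31)) = √(1/11 - 384/(4 + 31)) = √(1/11 - 384/35) = √(-4189/385) = I*√1612765/385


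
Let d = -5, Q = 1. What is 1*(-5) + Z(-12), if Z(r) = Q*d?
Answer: -10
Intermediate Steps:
Z(r) = -5 (Z(r) = 1*(-5) = -5)
1*(-5) + Z(-12) = 1*(-5) - 5 = -5 - 5 = -10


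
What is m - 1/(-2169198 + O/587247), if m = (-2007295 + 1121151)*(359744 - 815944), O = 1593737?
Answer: 514966574844048700670447/1273853424169 ≈ 4.0426e+11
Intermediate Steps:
m = 404258892800 (m = -886144*(-456200) = 404258892800)
m - 1/(-2169198 + O/587247) = 404258892800 - 1/(-2169198 + 1593737/587247) = 404258892800 - 1/(-1273853424169/587247) = 404258892800 - 1*(-587247/1273853424169) = 404258892800 + 587247/1273853424169 = 514966574844048700670447/1273853424169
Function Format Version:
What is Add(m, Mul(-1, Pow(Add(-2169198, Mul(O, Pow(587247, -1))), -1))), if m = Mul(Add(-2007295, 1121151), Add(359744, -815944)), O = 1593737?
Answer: Rational(514966574844048700670447, 1273853424169) ≈ 4.0426e+11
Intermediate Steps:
m = 404258892800 (m = Mul(-886144, -456200) = 404258892800)
Add(m, Mul(-1, Pow(Add(-2169198, Mul(O, Pow(587247, -1))), -1))) = Add(404258892800, Mul(-1, Pow(Add(-2169198, Mul(1593737, Pow(587247, -1))), -1))) = Add(404258892800, Mul(-1, Pow(Add(-2169198, Mul(1593737, Rational(1, 587247))), -1))) = Add(404258892800, Mul(-1, Pow(Add(-2169198, Rational(1593737, 587247)), -1))) = Add(404258892800, Mul(-1, Pow(Rational(-1273853424169, 587247), -1))) = Add(404258892800, Mul(-1, Rational(-587247, 1273853424169))) = Add(404258892800, Rational(587247, 1273853424169)) = Rational(514966574844048700670447, 1273853424169)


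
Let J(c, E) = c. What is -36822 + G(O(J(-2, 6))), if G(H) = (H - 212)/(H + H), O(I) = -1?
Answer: -73431/2 ≈ -36716.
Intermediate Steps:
G(H) = (-212 + H)/(2*H) (G(H) = (-212 + H)/((2*H)) = (-212 + H)*(1/(2*H)) = (-212 + H)/(2*H))
-36822 + G(O(J(-2, 6))) = -36822 + (1/2)*(-212 - 1)/(-1) = -36822 + (1/2)*(-1)*(-213) = -36822 + 213/2 = -73431/2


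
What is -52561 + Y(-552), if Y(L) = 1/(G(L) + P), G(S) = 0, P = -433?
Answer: -22758914/433 ≈ -52561.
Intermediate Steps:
Y(L) = -1/433 (Y(L) = 1/(0 - 433) = 1/(-433) = -1/433)
-52561 + Y(-552) = -52561 - 1/433 = -22758914/433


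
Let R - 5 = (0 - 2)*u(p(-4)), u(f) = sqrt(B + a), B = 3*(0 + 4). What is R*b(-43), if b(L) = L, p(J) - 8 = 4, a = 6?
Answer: -215 + 258*sqrt(2) ≈ 149.87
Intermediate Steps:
B = 12 (B = 3*4 = 12)
p(J) = 12 (p(J) = 8 + 4 = 12)
u(f) = 3*sqrt(2) (u(f) = sqrt(12 + 6) = sqrt(18) = 3*sqrt(2))
R = 5 - 6*sqrt(2) (R = 5 + (0 - 2)*(3*sqrt(2)) = 5 - 6*sqrt(2) ≈ -3.4853)
R*b(-43) = (5 - 6*sqrt(2))*(-43) = -215 + 258*sqrt(2)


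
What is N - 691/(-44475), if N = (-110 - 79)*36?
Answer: -302607209/44475 ≈ -6804.0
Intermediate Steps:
N = -6804 (N = -189*36 = -6804)
N - 691/(-44475) = -6804 - 691/(-44475) = -6804 - 691*(-1)/44475 = -6804 - 1*(-691/44475) = -6804 + 691/44475 = -302607209/44475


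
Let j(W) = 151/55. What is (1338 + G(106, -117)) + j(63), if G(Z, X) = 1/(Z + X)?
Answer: 73736/55 ≈ 1340.7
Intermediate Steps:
j(W) = 151/55 (j(W) = 151*(1/55) = 151/55)
G(Z, X) = 1/(X + Z)
(1338 + G(106, -117)) + j(63) = (1338 + 1/(-117 + 106)) + 151/55 = (1338 + 1/(-11)) + 151/55 = (1338 - 1/11) + 151/55 = 14717/11 + 151/55 = 73736/55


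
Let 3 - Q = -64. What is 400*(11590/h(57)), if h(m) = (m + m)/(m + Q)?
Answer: 15128000/3 ≈ 5.0427e+6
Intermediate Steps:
Q = 67 (Q = 3 - 1*(-64) = 3 + 64 = 67)
h(m) = 2*m/(67 + m) (h(m) = (m + m)/(m + 67) = (2*m)/(67 + m) = 2*m/(67 + m))
400*(11590/h(57)) = 400*(11590/((2*57/(67 + 57)))) = 400*(11590/((2*57/124))) = 400*(11590/((2*57*(1/124)))) = 400*(11590/(57/62)) = 400*(11590*(62/57)) = 400*(37820/3) = 15128000/3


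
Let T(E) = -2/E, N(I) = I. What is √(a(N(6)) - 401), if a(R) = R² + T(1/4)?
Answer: I*√373 ≈ 19.313*I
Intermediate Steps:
a(R) = -8 + R² (a(R) = R² - 2/(1/4) = R² - 2/¼ = R² - 2*4 = R² - 8 = -8 + R²)
√(a(N(6)) - 401) = √((-8 + 6²) - 401) = √((-8 + 36) - 401) = √(28 - 401) = √(-373) = I*√373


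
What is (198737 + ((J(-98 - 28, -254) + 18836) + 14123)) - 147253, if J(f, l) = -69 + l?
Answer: 84120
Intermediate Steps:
(198737 + ((J(-98 - 28, -254) + 18836) + 14123)) - 147253 = (198737 + (((-69 - 254) + 18836) + 14123)) - 147253 = (198737 + ((-323 + 18836) + 14123)) - 147253 = (198737 + (18513 + 14123)) - 147253 = (198737 + 32636) - 147253 = 231373 - 147253 = 84120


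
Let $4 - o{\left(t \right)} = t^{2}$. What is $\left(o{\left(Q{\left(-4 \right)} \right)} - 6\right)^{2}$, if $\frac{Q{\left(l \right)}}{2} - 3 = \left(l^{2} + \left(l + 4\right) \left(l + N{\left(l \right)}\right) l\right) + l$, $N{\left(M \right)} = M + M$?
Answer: $813604$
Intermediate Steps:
$N{\left(M \right)} = 2 M$
$Q{\left(l \right)} = 6 + 2 l + 2 l^{2} + 6 l^{2} \left(4 + l\right)$ ($Q{\left(l \right)} = 6 + 2 \left(\left(l^{2} + \left(l + 4\right) \left(l + 2 l\right) l\right) + l\right) = 6 + 2 \left(\left(l^{2} + \left(4 + l\right) 3 l l\right) + l\right) = 6 + 2 \left(\left(l^{2} + 3 l \left(4 + l\right) l\right) + l\right) = 6 + 2 \left(\left(l^{2} + 3 l^{2} \left(4 + l\right)\right) + l\right) = 6 + 2 \left(l + l^{2} + 3 l^{2} \left(4 + l\right)\right) = 6 + \left(2 l + 2 l^{2} + 6 l^{2} \left(4 + l\right)\right) = 6 + 2 l + 2 l^{2} + 6 l^{2} \left(4 + l\right)$)
$o{\left(t \right)} = 4 - t^{2}$
$\left(o{\left(Q{\left(-4 \right)} \right)} - 6\right)^{2} = \left(\left(4 - \left(6 + 2 \left(-4\right) + 6 \left(-4\right)^{3} + 26 \left(-4\right)^{2}\right)^{2}\right) - 6\right)^{2} = \left(\left(4 - \left(6 - 8 + 6 \left(-64\right) + 26 \cdot 16\right)^{2}\right) - 6\right)^{2} = \left(\left(4 - \left(6 - 8 - 384 + 416\right)^{2}\right) - 6\right)^{2} = \left(\left(4 - 30^{2}\right) - 6\right)^{2} = \left(\left(4 - 900\right) - 6\right)^{2} = \left(-896 - 6\right)^{2} = \left(-902\right)^{2} = 813604$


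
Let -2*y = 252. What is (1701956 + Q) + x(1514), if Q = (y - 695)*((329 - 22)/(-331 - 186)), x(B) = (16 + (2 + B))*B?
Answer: 2079317915/517 ≈ 4.0219e+6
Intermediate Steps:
y = -126 (y = -½*252 = -126)
x(B) = B*(18 + B) (x(B) = (18 + B)*B = B*(18 + B))
Q = 252047/517 (Q = (-126 - 695)*((329 - 22)/(-331 - 186)) = -252047/(-517) = -252047*(-1)/517 = -821*(-307/517) = 252047/517 ≈ 487.52)
(1701956 + Q) + x(1514) = (1701956 + 252047/517) + 1514*(18 + 1514) = 880163299/517 + 1514*1532 = 880163299/517 + 2319448 = 2079317915/517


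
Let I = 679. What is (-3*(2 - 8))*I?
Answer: 12222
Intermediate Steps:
(-3*(2 - 8))*I = -3*(2 - 8)*679 = -3*(-6)*679 = 18*679 = 12222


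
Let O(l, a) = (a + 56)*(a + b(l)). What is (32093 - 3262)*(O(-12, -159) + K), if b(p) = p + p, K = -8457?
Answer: 299611752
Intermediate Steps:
b(p) = 2*p
O(l, a) = (56 + a)*(a + 2*l) (O(l, a) = (a + 56)*(a + 2*l) = (56 + a)*(a + 2*l))
(32093 - 3262)*(O(-12, -159) + K) = (32093 - 3262)*(((-159)**2 + 56*(-159) + 112*(-12) + 2*(-159)*(-12)) - 8457) = 28831*((25281 - 8904 - 1344 + 3816) - 8457) = 28831*(18849 - 8457) = 28831*10392 = 299611752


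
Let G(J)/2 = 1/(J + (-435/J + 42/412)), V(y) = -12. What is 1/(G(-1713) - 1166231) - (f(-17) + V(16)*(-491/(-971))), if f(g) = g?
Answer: 5262397518101940994/228125727934894269 ≈ 23.068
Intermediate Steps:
G(J) = 2/(21/206 + J - 435/J) (G(J) = 2/(J + (-435/J + 42/412)) = 2/(J + (-435/J + 42*(1/412))) = 2/(J + (-435/J + 21/206)) = 2/(J + (21/206 - 435/J)) = 2/(21/206 + J - 435/J))
1/(G(-1713) - 1166231) - (f(-17) + V(16)*(-491/(-971))) = 1/(412*(-1713)/(-89610 + 21*(-1713) + 206*(-1713)²) - 1166231) - (-17 - (-5892)/(-971)) = 1/(412*(-1713)/(-89610 - 35973 + 206*2934369) - 1166231) - (-17 - (-5892)*(-1)/971) = 1/(412*(-1713)/(-89610 - 35973 + 604480014) - 1166231) - (-17 - 12*491/971) = 1/(412*(-1713)/604354431 - 1166231) - (-17 - 5892/971) = 1/(412*(-1713)*(1/604354431) - 1166231) - 1*(-22399/971) = 1/(-235252/201451477 - 1166231) + 22399/971 = 1/(-234938957708439/201451477) + 22399/971 = -201451477/234938957708439 + 22399/971 = 5262397518101940994/228125727934894269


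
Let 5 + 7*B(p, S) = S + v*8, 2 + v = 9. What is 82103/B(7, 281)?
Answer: 574721/332 ≈ 1731.1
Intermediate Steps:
v = 7 (v = -2 + 9 = 7)
B(p, S) = 51/7 + S/7 (B(p, S) = -5/7 + (S + 7*8)/7 = -5/7 + (S + 56)/7 = -5/7 + (56 + S)/7 = -5/7 + (8 + S/7) = 51/7 + S/7)
82103/B(7, 281) = 82103/(51/7 + (⅐)*281) = 82103/(51/7 + 281/7) = 82103/(332/7) = 82103*(7/332) = 574721/332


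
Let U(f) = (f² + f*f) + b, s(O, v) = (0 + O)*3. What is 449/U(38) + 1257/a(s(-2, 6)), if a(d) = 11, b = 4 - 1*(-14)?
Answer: 3657781/31966 ≈ 114.43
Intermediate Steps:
s(O, v) = 3*O (s(O, v) = O*3 = 3*O)
b = 18 (b = 4 + 14 = 18)
U(f) = 18 + 2*f² (U(f) = (f² + f*f) + 18 = (f² + f²) + 18 = 2*f² + 18 = 18 + 2*f²)
449/U(38) + 1257/a(s(-2, 6)) = 449/(18 + 2*38²) + 1257/11 = 449/(18 + 2*1444) + 1257*(1/11) = 449/(18 + 2888) + 1257/11 = 449/2906 + 1257/11 = 3657781/31966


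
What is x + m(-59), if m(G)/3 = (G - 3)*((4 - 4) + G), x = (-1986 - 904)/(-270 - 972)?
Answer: 6816299/621 ≈ 10976.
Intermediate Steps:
x = 1445/621 (x = -2890/(-1242) = -2890*(-1/1242) = 1445/621 ≈ 2.3269)
m(G) = 3*G*(-3 + G) (m(G) = 3*((G - 3)*((4 - 4) + G)) = 3*((-3 + G)*(0 + G)) = 3*((-3 + G)*G) = 3*(G*(-3 + G)) = 3*G*(-3 + G))
x + m(-59) = 1445/621 + 3*(-59)*(-3 - 59) = 1445/621 + 3*(-59)*(-62) = 1445/621 + 10974 = 6816299/621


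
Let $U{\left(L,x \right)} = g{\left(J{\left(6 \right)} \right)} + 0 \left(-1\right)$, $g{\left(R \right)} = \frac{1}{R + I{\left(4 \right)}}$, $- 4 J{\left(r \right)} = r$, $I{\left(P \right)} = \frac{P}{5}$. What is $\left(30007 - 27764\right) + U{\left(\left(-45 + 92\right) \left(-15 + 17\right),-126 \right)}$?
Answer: $\frac{15691}{7} \approx 2241.6$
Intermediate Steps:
$I{\left(P \right)} = \frac{P}{5}$ ($I{\left(P \right)} = P \frac{1}{5} = \frac{P}{5}$)
$J{\left(r \right)} = - \frac{r}{4}$
$g{\left(R \right)} = \frac{1}{\frac{4}{5} + R}$ ($g{\left(R \right)} = \frac{1}{R + \frac{1}{5} \cdot 4} = \frac{1}{R + \frac{4}{5}} = \frac{1}{\frac{4}{5} + R}$)
$U{\left(L,x \right)} = - \frac{10}{7}$ ($U{\left(L,x \right)} = \frac{5}{4 + 5 \left(\left(- \frac{1}{4}\right) 6\right)} + 0 \left(-1\right) = \frac{5}{4 + 5 \left(- \frac{3}{2}\right)} + 0 = \frac{5}{4 - \frac{15}{2}} + 0 = \frac{5}{- \frac{7}{2}} + 0 = 5 \left(- \frac{2}{7}\right) + 0 = - \frac{10}{7} + 0 = - \frac{10}{7}$)
$\left(30007 - 27764\right) + U{\left(\left(-45 + 92\right) \left(-15 + 17\right),-126 \right)} = \left(30007 - 27764\right) - \frac{10}{7} = 2243 - \frac{10}{7} = \frac{15691}{7}$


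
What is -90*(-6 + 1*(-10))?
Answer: 1440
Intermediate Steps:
-90*(-6 + 1*(-10)) = -90*(-6 - 10) = -90*(-16) = 1440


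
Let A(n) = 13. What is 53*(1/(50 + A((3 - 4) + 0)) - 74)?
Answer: -247033/63 ≈ -3921.2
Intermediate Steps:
53*(1/(50 + A((3 - 4) + 0)) - 74) = 53*(1/(50 + 13) - 74) = 53*(1/63 - 74) = 53*(-4661/63) = -247033/63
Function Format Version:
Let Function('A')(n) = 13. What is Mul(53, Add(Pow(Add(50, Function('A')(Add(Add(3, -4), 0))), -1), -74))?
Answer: Rational(-247033, 63) ≈ -3921.2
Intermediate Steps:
Mul(53, Add(Pow(Add(50, Function('A')(Add(Add(3, -4), 0))), -1), -74)) = Mul(53, Add(Pow(Add(50, 13), -1), -74)) = Mul(53, Add(Pow(63, -1), -74)) = Mul(53, Add(Rational(1, 63), -74)) = Mul(53, Rational(-4661, 63)) = Rational(-247033, 63)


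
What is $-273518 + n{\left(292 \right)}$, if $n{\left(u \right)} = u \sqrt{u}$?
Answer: $-273518 + 584 \sqrt{73} \approx -2.6853 \cdot 10^{5}$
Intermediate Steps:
$n{\left(u \right)} = u^{\frac{3}{2}}$
$-273518 + n{\left(292 \right)} = -273518 + 292^{\frac{3}{2}} = -273518 + 584 \sqrt{73}$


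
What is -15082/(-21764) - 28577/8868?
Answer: -122050663/48250788 ≈ -2.5295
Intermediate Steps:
-15082/(-21764) - 28577/8868 = -15082*(-1/21764) - 28577*1/8868 = 7541/10882 - 28577/8868 = -122050663/48250788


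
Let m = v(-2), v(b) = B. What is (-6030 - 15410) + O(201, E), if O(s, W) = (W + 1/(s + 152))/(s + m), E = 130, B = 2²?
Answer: -1551459709/72365 ≈ -21439.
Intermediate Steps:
B = 4
v(b) = 4
m = 4
O(s, W) = (W + 1/(152 + s))/(4 + s) (O(s, W) = (W + 1/(s + 152))/(s + 4) = (W + 1/(152 + s))/(4 + s))
(-6030 - 15410) + O(201, E) = (-6030 - 15410) + (1 + 152*130 + 130*201)/(608 + 201² + 156*201) = -21440 + (1 + 19760 + 26130)/(608 + 40401 + 31356) = -21440 + 45891/72365 = -1551459709/72365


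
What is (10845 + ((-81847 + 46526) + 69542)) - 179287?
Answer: -134221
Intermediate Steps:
(10845 + ((-81847 + 46526) + 69542)) - 179287 = (10845 + (-35321 + 69542)) - 179287 = (10845 + 34221) - 179287 = 45066 - 179287 = -134221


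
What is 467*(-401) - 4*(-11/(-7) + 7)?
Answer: -1311109/7 ≈ -1.8730e+5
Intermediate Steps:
467*(-401) - 4*(-11/(-7) + 7) = -187267 - 4*(-11*(-⅐) + 7) = -187267 - 4*(11/7 + 7) = -187267 - 4*60/7 = -187267 - 240/7 = -1311109/7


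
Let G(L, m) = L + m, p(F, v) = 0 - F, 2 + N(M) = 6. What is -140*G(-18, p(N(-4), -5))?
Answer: 3080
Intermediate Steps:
N(M) = 4 (N(M) = -2 + 6 = 4)
p(F, v) = -F
-140*G(-18, p(N(-4), -5)) = -140*(-18 - 1*4) = -140*(-18 - 4) = -140*(-22) = 3080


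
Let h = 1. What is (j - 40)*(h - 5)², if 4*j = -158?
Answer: -1272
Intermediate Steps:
j = -79/2 (j = (¼)*(-158) = -79/2 ≈ -39.500)
(j - 40)*(h - 5)² = (-79/2 - 40)*(1 - 5)² = -159/2*(-4)² = -159/2*16 = -1272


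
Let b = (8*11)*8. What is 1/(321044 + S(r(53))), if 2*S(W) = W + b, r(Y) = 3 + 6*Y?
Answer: 2/643113 ≈ 3.1099e-6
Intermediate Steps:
b = 704 (b = 88*8 = 704)
S(W) = 352 + W/2 (S(W) = (W + 704)/2 = (704 + W)/2 = 352 + W/2)
1/(321044 + S(r(53))) = 1/(321044 + (352 + (3 + 6*53)/2)) = 1/(321044 + (352 + (3 + 318)/2)) = 1/(321044 + (352 + (1/2)*321)) = 1/(321044 + (352 + 321/2)) = 1/(321044 + 1025/2) = 1/(643113/2) = 2/643113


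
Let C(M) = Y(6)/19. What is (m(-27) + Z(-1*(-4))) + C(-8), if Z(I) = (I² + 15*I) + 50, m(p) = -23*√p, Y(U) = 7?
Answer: 2401/19 - 69*I*√3 ≈ 126.37 - 119.51*I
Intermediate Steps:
C(M) = 7/19
Z(I) = 50 + I² + 15*I
(m(-27) + Z(-1*(-4))) + C(-8) = (-69*I*√3 + (50 + (-1*(-4))² + 15*(-1*(-4)))) + 7/19 = (-69*I*√3 + (50 + 4² + 15*4)) + 7/19 = (-69*I*√3 + (50 + 16 + 60)) + 7/19 = (-69*I*√3 + 126) + 7/19 = (126 - 69*I*√3) + 7/19 = 2401/19 - 69*I*√3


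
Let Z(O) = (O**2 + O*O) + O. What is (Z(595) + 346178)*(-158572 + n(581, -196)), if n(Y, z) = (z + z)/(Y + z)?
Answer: -836332333788/5 ≈ -1.6727e+11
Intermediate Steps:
Z(O) = O + 2*O**2 (Z(O) = (O**2 + O**2) + O = 2*O**2 + O = O + 2*O**2)
n(Y, z) = 2*z/(Y + z) (n(Y, z) = (2*z)/(Y + z) = 2*z/(Y + z))
(Z(595) + 346178)*(-158572 + n(581, -196)) = (595*(1 + 2*595) + 346178)*(-158572 + 2*(-196)/(581 - 196)) = (595*(1 + 1190) + 346178)*(-158572 + 2*(-196)/385) = (595*1191 + 346178)*(-158572 + 2*(-196)*(1/385)) = (708645 + 346178)*(-158572 - 56/55) = 1054823*(-8721516/55) = -836332333788/5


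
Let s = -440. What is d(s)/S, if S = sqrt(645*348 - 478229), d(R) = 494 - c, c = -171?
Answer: -665*I*sqrt(253769)/253769 ≈ -1.3201*I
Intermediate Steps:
d(R) = 665 (d(R) = 494 - 1*(-171) = 494 + 171 = 665)
S = I*sqrt(253769) (S = sqrt(224460 - 478229) = sqrt(-253769) = I*sqrt(253769) ≈ 503.75*I)
d(s)/S = 665/((I*sqrt(253769))) = 665*(-I*sqrt(253769)/253769) = -665*I*sqrt(253769)/253769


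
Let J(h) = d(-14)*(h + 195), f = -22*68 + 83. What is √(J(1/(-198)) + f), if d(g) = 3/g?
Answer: I*√310515051/462 ≈ 38.142*I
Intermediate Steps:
f = -1413 (f = -1496 + 83 = -1413)
J(h) = -585/14 - 3*h/14 (J(h) = (3/(-14))*(h + 195) = (3*(-1/14))*(195 + h) = -3*(195 + h)/14 = -585/14 - 3*h/14)
√(J(1/(-198)) + f) = √((-585/14 - 3/14/(-198)) - 1413) = √((-585/14 - 3/14*(-1/198)) - 1413) = √((-585/14 + 1/924) - 1413) = √(-38609/924 - 1413) = √(-1344221/924) = I*√310515051/462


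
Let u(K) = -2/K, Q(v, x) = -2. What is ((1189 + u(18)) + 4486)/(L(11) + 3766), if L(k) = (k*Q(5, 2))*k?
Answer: 25537/15858 ≈ 1.6104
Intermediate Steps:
L(k) = -2*k² (L(k) = (k*(-2))*k = (-2*k)*k = -2*k²)
((1189 + u(18)) + 4486)/(L(11) + 3766) = ((1189 - 2/18) + 4486)/(-2*11² + 3766) = ((1189 - 2*1/18) + 4486)/(-2*121 + 3766) = ((1189 - ⅑) + 4486)/(-242 + 3766) = (10700/9 + 4486)/3524 = (51074/9)*(1/3524) = 25537/15858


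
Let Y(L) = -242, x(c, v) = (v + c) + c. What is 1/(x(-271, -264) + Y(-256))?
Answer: -1/1048 ≈ -0.00095420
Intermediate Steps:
x(c, v) = v + 2*c (x(c, v) = (c + v) + c = v + 2*c)
1/(x(-271, -264) + Y(-256)) = 1/((-264 + 2*(-271)) - 242) = 1/((-264 - 542) - 242) = 1/(-806 - 242) = 1/(-1048) = -1/1048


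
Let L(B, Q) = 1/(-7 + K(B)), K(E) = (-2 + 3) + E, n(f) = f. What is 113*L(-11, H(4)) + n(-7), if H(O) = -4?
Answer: -232/17 ≈ -13.647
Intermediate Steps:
K(E) = 1 + E
L(B, Q) = 1/(-6 + B) (L(B, Q) = 1/(-7 + (1 + B)) = 1/(-6 + B))
113*L(-11, H(4)) + n(-7) = 113/(-6 - 11) - 7 = 113/(-17) - 7 = 113*(-1/17) - 7 = -113/17 - 7 = -232/17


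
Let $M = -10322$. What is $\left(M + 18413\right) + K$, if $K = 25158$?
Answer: $33249$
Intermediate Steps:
$\left(M + 18413\right) + K = \left(-10322 + 18413\right) + 25158 = 8091 + 25158 = 33249$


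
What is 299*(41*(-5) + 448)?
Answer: 72657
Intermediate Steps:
299*(41*(-5) + 448) = 299*(-205 + 448) = 299*243 = 72657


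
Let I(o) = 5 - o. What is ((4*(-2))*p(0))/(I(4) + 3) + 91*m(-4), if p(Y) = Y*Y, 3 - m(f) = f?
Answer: 637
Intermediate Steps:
m(f) = 3 - f
p(Y) = Y**2
((4*(-2))*p(0))/(I(4) + 3) + 91*m(-4) = ((4*(-2))*0**2)/((5 - 1*4) + 3) + 91*(3 - 1*(-4)) = (-8*0)/((5 - 4) + 3) + 91*(3 + 4) = 0/(1 + 3) + 91*7 = 0/4 + 637 = 0*(1/4) + 637 = 0 + 637 = 637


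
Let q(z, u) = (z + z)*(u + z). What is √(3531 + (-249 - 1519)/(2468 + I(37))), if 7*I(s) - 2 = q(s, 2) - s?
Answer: √1430145339747/20127 ≈ 59.417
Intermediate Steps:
q(z, u) = 2*z*(u + z) (q(z, u) = (2*z)*(u + z) = 2*z*(u + z))
I(s) = 2/7 - s/7 + 2*s*(2 + s)/7 (I(s) = 2/7 + (2*s*(2 + s) - s)/7 = 2/7 + (-s + 2*s*(2 + s))/7 = 2/7 + (-s/7 + 2*s*(2 + s)/7) = 2/7 - s/7 + 2*s*(2 + s)/7)
√(3531 + (-249 - 1519)/(2468 + I(37))) = √(3531 + (-249 - 1519)/(2468 + (2/7 - ⅐*37 + (2/7)*37*(2 + 37)))) = √(3531 - 1768/(2468 + (2/7 - 37/7 + (2/7)*37*39))) = √(3531 - 1768/(2468 + (2/7 - 37/7 + 2886/7))) = √(3531 - 1768/(2468 + 2851/7)) = √(3531 - 1768/20127/7) = √(3531 - 1768*7/20127) = √(3531 - 12376/20127) = √(71056061/20127) = √1430145339747/20127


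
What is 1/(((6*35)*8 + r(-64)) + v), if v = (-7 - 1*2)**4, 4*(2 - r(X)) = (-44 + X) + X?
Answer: 1/8286 ≈ 0.00012069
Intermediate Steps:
r(X) = 13 - X/2 (r(X) = 2 - ((-44 + X) + X)/4 = 2 - (-44 + 2*X)/4 = 2 + (11 - X/2) = 13 - X/2)
v = 6561 (v = (-7 - 2)**4 = (-9)**4 = 6561)
1/(((6*35)*8 + r(-64)) + v) = 1/(((6*35)*8 + (13 - 1/2*(-64))) + 6561) = 1/((210*8 + (13 + 32)) + 6561) = 1/((1680 + 45) + 6561) = 1/(1725 + 6561) = 1/8286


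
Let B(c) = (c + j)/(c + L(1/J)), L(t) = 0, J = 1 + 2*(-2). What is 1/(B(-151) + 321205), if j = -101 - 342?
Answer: 151/48502549 ≈ 3.1132e-6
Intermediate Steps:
J = -3 (J = 1 - 4 = -3)
j = -443
B(c) = (-443 + c)/c (B(c) = (c - 443)/(c + 0) = (-443 + c)/c)
1/(B(-151) + 321205) = 1/((-443 - 151)/(-151) + 321205) = 1/(-1/151*(-594) + 321205) = 1/(594/151 + 321205) = 1/(48502549/151) = 151/48502549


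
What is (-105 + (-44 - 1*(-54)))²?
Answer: 9025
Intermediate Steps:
(-105 + (-44 - 1*(-54)))² = (-105 + (-44 + 54))² = (-105 + 10)² = (-95)² = 9025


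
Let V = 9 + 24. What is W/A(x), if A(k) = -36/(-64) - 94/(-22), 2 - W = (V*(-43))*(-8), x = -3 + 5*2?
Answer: -1997600/851 ≈ -2347.4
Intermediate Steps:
V = 33
x = 7 (x = -3 + 10 = 7)
W = -11350 (W = 2 - 33*(-43)*(-8) = 2 - (-1419)*(-8) = 2 - 1*11352 = 2 - 11352 = -11350)
A(k) = 851/176 (A(k) = -36*(-1/64) - 94*(-1/22) = 9/16 + 47/11 = 851/176)
W/A(x) = -11350/851/176 = -11350*176/851 = -1997600/851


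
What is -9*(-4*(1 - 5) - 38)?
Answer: 198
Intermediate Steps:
-9*(-4*(1 - 5) - 38) = -9*(-4*(-4) - 38) = -9*(16 - 38) = -9*(-22) = 198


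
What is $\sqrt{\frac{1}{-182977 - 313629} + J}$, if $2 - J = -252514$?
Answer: $\frac{\sqrt{62274869486901170}}{496606} \approx 502.51$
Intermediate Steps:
$J = 252516$ ($J = 2 - -252514 = 2 + 252514 = 252516$)
$\sqrt{\frac{1}{-182977 - 313629} + J} = \sqrt{\frac{1}{-182977 - 313629} + 252516} = \sqrt{\frac{1}{-496606} + 252516} = \sqrt{- \frac{1}{496606} + 252516} = \sqrt{\frac{125400960695}{496606}} = \frac{\sqrt{62274869486901170}}{496606}$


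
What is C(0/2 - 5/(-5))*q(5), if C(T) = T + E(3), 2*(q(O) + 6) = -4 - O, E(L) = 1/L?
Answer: -14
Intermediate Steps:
q(O) = -8 - O/2 (q(O) = -6 + (-4 - O)/2 = -6 + (-2 - O/2) = -8 - O/2)
C(T) = ⅓ + T (C(T) = T + 1/3 = T + ⅓ = ⅓ + T)
C(0/2 - 5/(-5))*q(5) = (⅓ + (0/2 - 5/(-5)))*(-8 - ½*5) = (⅓ + (0*(½) - 5*(-⅕)))*(-8 - 5/2) = (⅓ + (0 + 1))*(-21/2) = (⅓ + 1)*(-21/2) = (4/3)*(-21/2) = -14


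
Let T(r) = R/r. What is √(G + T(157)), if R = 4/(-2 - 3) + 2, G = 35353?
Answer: √21785407135/785 ≈ 188.02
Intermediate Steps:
R = 6/5 (R = 4/(-5) + 2 = -⅕*4 + 2 = -⅘ + 2 = 6/5 ≈ 1.2000)
T(r) = 6/(5*r)
√(G + T(157)) = √(35353 + (6/5)/157) = √(35353 + (6/5)*(1/157)) = √(35353 + 6/785) = √(27752111/785) = √21785407135/785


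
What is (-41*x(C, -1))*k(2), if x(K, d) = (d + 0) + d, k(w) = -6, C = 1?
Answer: -492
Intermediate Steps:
x(K, d) = 2*d (x(K, d) = d + d = 2*d)
(-41*x(C, -1))*k(2) = -82*(-1)*(-6) = -41*(-2)*(-6) = 82*(-6) = -492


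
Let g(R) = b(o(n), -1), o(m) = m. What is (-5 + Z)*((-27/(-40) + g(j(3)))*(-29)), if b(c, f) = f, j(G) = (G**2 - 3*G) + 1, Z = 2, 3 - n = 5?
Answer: -1131/40 ≈ -28.275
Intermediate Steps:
n = -2 (n = 3 - 1*5 = 3 - 5 = -2)
j(G) = 1 + G**2 - 3*G
g(R) = -1
(-5 + Z)*((-27/(-40) + g(j(3)))*(-29)) = (-5 + 2)*((-27/(-40) - 1)*(-29)) = -3*(-27*(-1/40) - 1)*(-29) = -3*(27/40 - 1)*(-29) = -(-39)*(-29)/40 = -3*377/40 = -1131/40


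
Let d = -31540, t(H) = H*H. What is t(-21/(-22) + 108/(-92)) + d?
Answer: -8075363119/256036 ≈ -31540.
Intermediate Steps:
t(H) = H²
t(-21/(-22) + 108/(-92)) + d = (-21/(-22) + 108/(-92))² - 31540 = (-21*(-1/22) + 108*(-1/92))² - 31540 = (21/22 - 27/23)² - 31540 = (-111/506)² - 31540 = 12321/256036 - 31540 = -8075363119/256036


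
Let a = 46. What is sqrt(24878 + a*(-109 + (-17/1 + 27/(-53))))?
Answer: 2*sqrt(13383878)/53 ≈ 138.05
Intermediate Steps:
sqrt(24878 + a*(-109 + (-17/1 + 27/(-53)))) = sqrt(24878 + 46*(-109 + (-17/1 + 27/(-53)))) = sqrt(24878 + 46*(-109 + (-17*1 + 27*(-1/53)))) = sqrt(24878 + 46*(-109 + (-17 - 27/53))) = sqrt(24878 + 46*(-109 - 928/53)) = sqrt(24878 + 46*(-6705/53)) = sqrt(24878 - 308430/53) = sqrt(1010104/53) = 2*sqrt(13383878)/53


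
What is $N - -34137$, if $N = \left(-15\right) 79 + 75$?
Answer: $33027$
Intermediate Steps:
$N = -1110$ ($N = -1185 + 75 = -1110$)
$N - -34137 = -1110 - -34137 = -1110 + 34137 = 33027$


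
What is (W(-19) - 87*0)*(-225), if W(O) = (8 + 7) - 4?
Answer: -2475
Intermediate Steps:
W(O) = 11 (W(O) = 15 - 4 = 11)
(W(-19) - 87*0)*(-225) = (11 - 87*0)*(-225) = (11 + 0)*(-225) = 11*(-225) = -2475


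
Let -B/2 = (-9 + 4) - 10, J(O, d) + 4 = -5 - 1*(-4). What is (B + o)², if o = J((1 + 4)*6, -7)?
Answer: 625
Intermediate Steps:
J(O, d) = -5 (J(O, d) = -4 + (-5 - 1*(-4)) = -4 + (-5 + 4) = -4 - 1 = -5)
B = 30 (B = -2*((-9 + 4) - 10) = -2*(-5 - 10) = -2*(-15) = 30)
o = -5
(B + o)² = (30 - 5)² = 25² = 625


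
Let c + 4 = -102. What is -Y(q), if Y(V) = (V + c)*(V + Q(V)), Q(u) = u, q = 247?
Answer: -69654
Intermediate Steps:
c = -106 (c = -4 - 102 = -106)
Y(V) = 2*V*(-106 + V) (Y(V) = (V - 106)*(V + V) = (-106 + V)*(2*V) = 2*V*(-106 + V))
-Y(q) = -2*247*(-106 + 247) = -2*247*141 = -1*69654 = -69654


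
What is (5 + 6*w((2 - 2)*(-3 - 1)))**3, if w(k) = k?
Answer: 125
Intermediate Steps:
(5 + 6*w((2 - 2)*(-3 - 1)))**3 = (5 + 6*((2 - 2)*(-3 - 1)))**3 = (5 + 6*(0*(-4)))**3 = (5 + 6*0)**3 = (5 + 0)**3 = 5**3 = 125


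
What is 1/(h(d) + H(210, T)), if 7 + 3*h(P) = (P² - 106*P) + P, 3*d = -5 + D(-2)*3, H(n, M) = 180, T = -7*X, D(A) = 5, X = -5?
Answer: 27/1747 ≈ 0.015455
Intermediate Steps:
T = 35 (T = -7*(-5) = 35)
d = 10/3 (d = (-5 + 5*3)/3 = (-5 + 15)/3 = (⅓)*10 = 10/3 ≈ 3.3333)
h(P) = -7/3 - 35*P + P²/3 (h(P) = -7/3 + ((P² - 106*P) + P)/3 = -7/3 + (P² - 105*P)/3 = -7/3 + (-35*P + P²/3) = -7/3 - 35*P + P²/3)
1/(h(d) + H(210, T)) = 1/((-7/3 - 35*10/3 + (10/3)²/3) + 180) = 1/((-7/3 - 350/3 + (⅓)*(100/9)) + 180) = 1/((-7/3 - 350/3 + 100/27) + 180) = 1/(-3113/27 + 180) = 1/(1747/27) = 27/1747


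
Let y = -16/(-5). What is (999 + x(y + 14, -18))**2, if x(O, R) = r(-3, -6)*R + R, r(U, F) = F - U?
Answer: 1071225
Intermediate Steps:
y = 16/5 (y = -16*(-1/5) = 16/5 ≈ 3.2000)
x(O, R) = -2*R (x(O, R) = (-6 - 1*(-3))*R + R = (-6 + 3)*R + R = -3*R + R = -2*R)
(999 + x(y + 14, -18))**2 = (999 - 2*(-18))**2 = (999 + 36)**2 = 1035**2 = 1071225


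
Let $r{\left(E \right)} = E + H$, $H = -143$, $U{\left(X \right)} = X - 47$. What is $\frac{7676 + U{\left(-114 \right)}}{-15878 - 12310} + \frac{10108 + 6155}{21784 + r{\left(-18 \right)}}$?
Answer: $\frac{32880511}{67723236} \approx 0.48551$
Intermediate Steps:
$U{\left(X \right)} = -47 + X$
$r{\left(E \right)} = -143 + E$ ($r{\left(E \right)} = E - 143 = -143 + E$)
$\frac{7676 + U{\left(-114 \right)}}{-15878 - 12310} + \frac{10108 + 6155}{21784 + r{\left(-18 \right)}} = \frac{7676 - 161}{-15878 - 12310} + \frac{10108 + 6155}{21784 - 161} = \frac{7676 - 161}{-28188} + \frac{16263}{21784 - 161} = 7515 \left(- \frac{1}{28188}\right) + \frac{16263}{21623} = - \frac{835}{3132} + 16263 \cdot \frac{1}{21623} = - \frac{835}{3132} + \frac{16263}{21623} = \frac{32880511}{67723236}$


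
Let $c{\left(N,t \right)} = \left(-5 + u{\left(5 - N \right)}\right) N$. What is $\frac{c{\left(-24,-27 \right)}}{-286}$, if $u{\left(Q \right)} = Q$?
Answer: $\frac{288}{143} \approx 2.014$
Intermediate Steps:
$c{\left(N,t \right)} = - N^{2}$ ($c{\left(N,t \right)} = \left(-5 - \left(-5 + N\right)\right) N = - N N = - N^{2}$)
$\frac{c{\left(-24,-27 \right)}}{-286} = \frac{\left(-1\right) \left(-24\right)^{2}}{-286} = \left(-1\right) 576 \left(- \frac{1}{286}\right) = \left(-576\right) \left(- \frac{1}{286}\right) = \frac{288}{143}$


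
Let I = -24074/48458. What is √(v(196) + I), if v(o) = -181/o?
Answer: I*√163417360529/339206 ≈ 1.1918*I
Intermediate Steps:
I = -12037/24229 (I = -24074*1/48458 = -12037/24229 ≈ -0.49680)
√(v(196) + I) = √(-181/196 - 12037/24229) = √(-6744701/4748884) = I*√163417360529/339206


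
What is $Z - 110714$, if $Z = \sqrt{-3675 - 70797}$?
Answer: $-110714 + 2 i \sqrt{18618} \approx -1.1071 \cdot 10^{5} + 272.9 i$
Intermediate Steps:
$Z = 2 i \sqrt{18618}$ ($Z = \sqrt{-74472} = 2 i \sqrt{18618} \approx 272.9 i$)
$Z - 110714 = 2 i \sqrt{18618} - 110714 = -110714 + 2 i \sqrt{18618}$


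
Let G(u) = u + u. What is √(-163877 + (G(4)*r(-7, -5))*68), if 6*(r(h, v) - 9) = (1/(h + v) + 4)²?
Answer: I*√12764802/9 ≈ 396.98*I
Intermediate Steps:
r(h, v) = 9 + (4 + 1/(h + v))²/6 (r(h, v) = 9 + (1/(h + v) + 4)²/6 = 9 + (4 + 1/(h + v))²/6)
G(u) = 2*u
√(-163877 + (G(4)*r(-7, -5))*68) = √(-163877 + ((2*4)*(9 + (1 + 4*(-7) + 4*(-5))²/(6*(-7 - 5)²)))*68) = √(-163877 + (8*(9 + (⅙)*(1 - 28 - 20)²/(-12)²))*68) = √(-163877 + (8*(9 + (⅙)*(1/144)*(-47)²))*68) = √(-163877 + (8*(9 + (⅙)*(1/144)*2209))*68) = √(-163877 + (8*(9 + 2209/864))*68) = √(-163877 + (8*(9985/864))*68) = √(-163877 + (9985/108)*68) = √(-163877 + 169745/27) = √(-4254934/27) = I*√12764802/9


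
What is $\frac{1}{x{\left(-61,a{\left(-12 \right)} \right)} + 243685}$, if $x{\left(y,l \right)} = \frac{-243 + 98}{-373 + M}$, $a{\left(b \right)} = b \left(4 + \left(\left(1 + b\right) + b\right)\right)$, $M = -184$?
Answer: $\frac{557}{135732690} \approx 4.1037 \cdot 10^{-6}$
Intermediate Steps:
$a{\left(b \right)} = b \left(5 + 2 b\right)$ ($a{\left(b \right)} = b \left(4 + \left(1 + 2 b\right)\right) = b \left(5 + 2 b\right)$)
$x{\left(y,l \right)} = \frac{145}{557}$ ($x{\left(y,l \right)} = \frac{-243 + 98}{-373 - 184} = - \frac{145}{-557} = \left(-145\right) \left(- \frac{1}{557}\right) = \frac{145}{557}$)
$\frac{1}{x{\left(-61,a{\left(-12 \right)} \right)} + 243685} = \frac{1}{\frac{145}{557} + 243685} = \frac{1}{\frac{135732690}{557}} = \frac{557}{135732690}$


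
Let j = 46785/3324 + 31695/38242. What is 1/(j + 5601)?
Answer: 21186068/118978917893 ≈ 0.00017807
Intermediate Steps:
j = 315751025/21186068 (j = 46785*(1/3324) + 31695*(1/38242) = 15595/1108 + 31695/38242 = 315751025/21186068 ≈ 14.904)
1/(j + 5601) = 1/(315751025/21186068 + 5601) = 1/(118978917893/21186068) = 21186068/118978917893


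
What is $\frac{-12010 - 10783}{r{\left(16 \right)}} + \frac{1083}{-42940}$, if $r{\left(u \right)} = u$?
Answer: $- \frac{12878273}{9040} \approx -1424.6$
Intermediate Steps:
$\frac{-12010 - 10783}{r{\left(16 \right)}} + \frac{1083}{-42940} = \frac{-12010 - 10783}{16} + \frac{1083}{-42940} = \left(-12010 - 10783\right) \frac{1}{16} + 1083 \left(- \frac{1}{42940}\right) = \left(-22793\right) \frac{1}{16} - \frac{57}{2260} = - \frac{22793}{16} - \frac{57}{2260} = - \frac{12878273}{9040}$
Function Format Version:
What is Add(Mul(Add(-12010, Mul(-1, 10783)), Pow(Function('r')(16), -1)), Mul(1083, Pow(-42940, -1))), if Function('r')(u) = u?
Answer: Rational(-12878273, 9040) ≈ -1424.6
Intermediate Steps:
Add(Mul(Add(-12010, Mul(-1, 10783)), Pow(Function('r')(16), -1)), Mul(1083, Pow(-42940, -1))) = Add(Mul(Add(-12010, Mul(-1, 10783)), Pow(16, -1)), Mul(1083, Pow(-42940, -1))) = Add(Mul(Add(-12010, -10783), Rational(1, 16)), Mul(1083, Rational(-1, 42940))) = Add(Mul(-22793, Rational(1, 16)), Rational(-57, 2260)) = Add(Rational(-22793, 16), Rational(-57, 2260)) = Rational(-12878273, 9040)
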